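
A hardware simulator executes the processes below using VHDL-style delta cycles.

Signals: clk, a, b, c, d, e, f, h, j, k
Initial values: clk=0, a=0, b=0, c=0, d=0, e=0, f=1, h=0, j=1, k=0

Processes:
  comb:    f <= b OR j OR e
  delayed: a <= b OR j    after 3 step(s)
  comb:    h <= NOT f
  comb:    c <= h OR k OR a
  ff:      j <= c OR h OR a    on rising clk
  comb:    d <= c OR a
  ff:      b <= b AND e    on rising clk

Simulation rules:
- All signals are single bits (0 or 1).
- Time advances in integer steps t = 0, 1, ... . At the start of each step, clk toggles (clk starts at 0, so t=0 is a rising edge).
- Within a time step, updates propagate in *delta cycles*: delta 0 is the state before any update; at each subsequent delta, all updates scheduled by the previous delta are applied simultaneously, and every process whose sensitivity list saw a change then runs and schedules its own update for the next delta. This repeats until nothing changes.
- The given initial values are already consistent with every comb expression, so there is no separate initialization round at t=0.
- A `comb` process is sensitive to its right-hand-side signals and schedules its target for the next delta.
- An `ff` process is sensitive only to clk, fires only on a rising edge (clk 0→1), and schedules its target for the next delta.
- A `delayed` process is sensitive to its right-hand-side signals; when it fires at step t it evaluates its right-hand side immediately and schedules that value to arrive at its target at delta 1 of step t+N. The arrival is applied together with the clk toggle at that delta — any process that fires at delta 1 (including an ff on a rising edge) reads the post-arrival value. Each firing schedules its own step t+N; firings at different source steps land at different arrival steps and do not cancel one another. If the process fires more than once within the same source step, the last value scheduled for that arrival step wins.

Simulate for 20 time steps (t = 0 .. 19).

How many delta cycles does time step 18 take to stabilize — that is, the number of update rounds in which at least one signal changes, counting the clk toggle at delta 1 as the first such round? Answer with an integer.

t0.Δ0 c=0 j=1 k=0 d=0 e=0 h=0 a=0 clk=0 f=1 b=0
t0.Δ1 c=0 j=1 k=0 d=0 e=0 h=0 a=0 clk=1 f=1 b=0
t0.Δ2 c=0 j=0 k=0 d=0 e=0 h=0 a=0 clk=1 f=1 b=0
t0.Δ3 c=0 j=0 k=0 d=0 e=0 h=0 a=0 clk=1 f=0 b=0
t0.Δ4 c=0 j=0 k=0 d=0 e=0 h=1 a=0 clk=1 f=0 b=0
t0.Δ5 c=1 j=0 k=0 d=0 e=0 h=1 a=0 clk=1 f=0 b=0
t0.Δ6 c=1 j=0 k=0 d=1 e=0 h=1 a=0 clk=1 f=0 b=0
t1.Δ0 c=1 j=0 k=0 d=1 e=0 h=1 a=0 clk=1 f=0 b=0
t1.Δ1 c=1 j=0 k=0 d=1 e=0 h=1 a=0 clk=0 f=0 b=0
t2.Δ0 c=1 j=0 k=0 d=1 e=0 h=1 a=0 clk=0 f=0 b=0
t2.Δ1 c=1 j=0 k=0 d=1 e=0 h=1 a=0 clk=1 f=0 b=0
t2.Δ2 c=1 j=1 k=0 d=1 e=0 h=1 a=0 clk=1 f=0 b=0
t2.Δ3 c=1 j=1 k=0 d=1 e=0 h=1 a=0 clk=1 f=1 b=0
t2.Δ4 c=1 j=1 k=0 d=1 e=0 h=0 a=0 clk=1 f=1 b=0
t2.Δ5 c=0 j=1 k=0 d=1 e=0 h=0 a=0 clk=1 f=1 b=0
t2.Δ6 c=0 j=1 k=0 d=0 e=0 h=0 a=0 clk=1 f=1 b=0
t3.Δ0 c=0 j=1 k=0 d=0 e=0 h=0 a=0 clk=1 f=1 b=0
t3.Δ1 c=0 j=1 k=0 d=0 e=0 h=0 a=0 clk=0 f=1 b=0
t4.Δ0 c=0 j=1 k=0 d=0 e=0 h=0 a=0 clk=0 f=1 b=0
t4.Δ1 c=0 j=1 k=0 d=0 e=0 h=0 a=0 clk=1 f=1 b=0
t4.Δ2 c=0 j=0 k=0 d=0 e=0 h=0 a=0 clk=1 f=1 b=0
t4.Δ3 c=0 j=0 k=0 d=0 e=0 h=0 a=0 clk=1 f=0 b=0
t4.Δ4 c=0 j=0 k=0 d=0 e=0 h=1 a=0 clk=1 f=0 b=0
t4.Δ5 c=1 j=0 k=0 d=0 e=0 h=1 a=0 clk=1 f=0 b=0
t4.Δ6 c=1 j=0 k=0 d=1 e=0 h=1 a=0 clk=1 f=0 b=0
t5.Δ0 c=1 j=0 k=0 d=1 e=0 h=1 a=0 clk=1 f=0 b=0
t5.Δ1 c=1 j=0 k=0 d=1 e=0 h=1 a=1 clk=0 f=0 b=0
t6.Δ0 c=1 j=0 k=0 d=1 e=0 h=1 a=1 clk=0 f=0 b=0
t6.Δ1 c=1 j=0 k=0 d=1 e=0 h=1 a=1 clk=1 f=0 b=0
t6.Δ2 c=1 j=1 k=0 d=1 e=0 h=1 a=1 clk=1 f=0 b=0
t6.Δ3 c=1 j=1 k=0 d=1 e=0 h=1 a=1 clk=1 f=1 b=0
t6.Δ4 c=1 j=1 k=0 d=1 e=0 h=0 a=1 clk=1 f=1 b=0
t7.Δ0 c=1 j=1 k=0 d=1 e=0 h=0 a=1 clk=1 f=1 b=0
t7.Δ1 c=1 j=1 k=0 d=1 e=0 h=0 a=0 clk=0 f=1 b=0
t7.Δ2 c=0 j=1 k=0 d=1 e=0 h=0 a=0 clk=0 f=1 b=0
t7.Δ3 c=0 j=1 k=0 d=0 e=0 h=0 a=0 clk=0 f=1 b=0
t8.Δ0 c=0 j=1 k=0 d=0 e=0 h=0 a=0 clk=0 f=1 b=0
t8.Δ1 c=0 j=1 k=0 d=0 e=0 h=0 a=0 clk=1 f=1 b=0
t8.Δ2 c=0 j=0 k=0 d=0 e=0 h=0 a=0 clk=1 f=1 b=0
t8.Δ3 c=0 j=0 k=0 d=0 e=0 h=0 a=0 clk=1 f=0 b=0
t8.Δ4 c=0 j=0 k=0 d=0 e=0 h=1 a=0 clk=1 f=0 b=0
t8.Δ5 c=1 j=0 k=0 d=0 e=0 h=1 a=0 clk=1 f=0 b=0
t8.Δ6 c=1 j=0 k=0 d=1 e=0 h=1 a=0 clk=1 f=0 b=0
t9.Δ0 c=1 j=0 k=0 d=1 e=0 h=1 a=0 clk=1 f=0 b=0
t9.Δ1 c=1 j=0 k=0 d=1 e=0 h=1 a=1 clk=0 f=0 b=0
t10.Δ0 c=1 j=0 k=0 d=1 e=0 h=1 a=1 clk=0 f=0 b=0
t10.Δ1 c=1 j=0 k=0 d=1 e=0 h=1 a=1 clk=1 f=0 b=0
t10.Δ2 c=1 j=1 k=0 d=1 e=0 h=1 a=1 clk=1 f=0 b=0
t10.Δ3 c=1 j=1 k=0 d=1 e=0 h=1 a=1 clk=1 f=1 b=0
t10.Δ4 c=1 j=1 k=0 d=1 e=0 h=0 a=1 clk=1 f=1 b=0
t11.Δ0 c=1 j=1 k=0 d=1 e=0 h=0 a=1 clk=1 f=1 b=0
t11.Δ1 c=1 j=1 k=0 d=1 e=0 h=0 a=0 clk=0 f=1 b=0
t11.Δ2 c=0 j=1 k=0 d=1 e=0 h=0 a=0 clk=0 f=1 b=0
t11.Δ3 c=0 j=1 k=0 d=0 e=0 h=0 a=0 clk=0 f=1 b=0
t12.Δ0 c=0 j=1 k=0 d=0 e=0 h=0 a=0 clk=0 f=1 b=0
t12.Δ1 c=0 j=1 k=0 d=0 e=0 h=0 a=0 clk=1 f=1 b=0
t12.Δ2 c=0 j=0 k=0 d=0 e=0 h=0 a=0 clk=1 f=1 b=0
t12.Δ3 c=0 j=0 k=0 d=0 e=0 h=0 a=0 clk=1 f=0 b=0
t12.Δ4 c=0 j=0 k=0 d=0 e=0 h=1 a=0 clk=1 f=0 b=0
t12.Δ5 c=1 j=0 k=0 d=0 e=0 h=1 a=0 clk=1 f=0 b=0
t12.Δ6 c=1 j=0 k=0 d=1 e=0 h=1 a=0 clk=1 f=0 b=0
t13.Δ0 c=1 j=0 k=0 d=1 e=0 h=1 a=0 clk=1 f=0 b=0
t13.Δ1 c=1 j=0 k=0 d=1 e=0 h=1 a=1 clk=0 f=0 b=0
t14.Δ0 c=1 j=0 k=0 d=1 e=0 h=1 a=1 clk=0 f=0 b=0
t14.Δ1 c=1 j=0 k=0 d=1 e=0 h=1 a=1 clk=1 f=0 b=0
t14.Δ2 c=1 j=1 k=0 d=1 e=0 h=1 a=1 clk=1 f=0 b=0
t14.Δ3 c=1 j=1 k=0 d=1 e=0 h=1 a=1 clk=1 f=1 b=0
t14.Δ4 c=1 j=1 k=0 d=1 e=0 h=0 a=1 clk=1 f=1 b=0
t15.Δ0 c=1 j=1 k=0 d=1 e=0 h=0 a=1 clk=1 f=1 b=0
t15.Δ1 c=1 j=1 k=0 d=1 e=0 h=0 a=0 clk=0 f=1 b=0
t15.Δ2 c=0 j=1 k=0 d=1 e=0 h=0 a=0 clk=0 f=1 b=0
t15.Δ3 c=0 j=1 k=0 d=0 e=0 h=0 a=0 clk=0 f=1 b=0
t16.Δ0 c=0 j=1 k=0 d=0 e=0 h=0 a=0 clk=0 f=1 b=0
t16.Δ1 c=0 j=1 k=0 d=0 e=0 h=0 a=0 clk=1 f=1 b=0
t16.Δ2 c=0 j=0 k=0 d=0 e=0 h=0 a=0 clk=1 f=1 b=0
t16.Δ3 c=0 j=0 k=0 d=0 e=0 h=0 a=0 clk=1 f=0 b=0
t16.Δ4 c=0 j=0 k=0 d=0 e=0 h=1 a=0 clk=1 f=0 b=0
t16.Δ5 c=1 j=0 k=0 d=0 e=0 h=1 a=0 clk=1 f=0 b=0
t16.Δ6 c=1 j=0 k=0 d=1 e=0 h=1 a=0 clk=1 f=0 b=0
t17.Δ0 c=1 j=0 k=0 d=1 e=0 h=1 a=0 clk=1 f=0 b=0
t17.Δ1 c=1 j=0 k=0 d=1 e=0 h=1 a=1 clk=0 f=0 b=0
t18.Δ0 c=1 j=0 k=0 d=1 e=0 h=1 a=1 clk=0 f=0 b=0
t18.Δ1 c=1 j=0 k=0 d=1 e=0 h=1 a=1 clk=1 f=0 b=0
t18.Δ2 c=1 j=1 k=0 d=1 e=0 h=1 a=1 clk=1 f=0 b=0
t18.Δ3 c=1 j=1 k=0 d=1 e=0 h=1 a=1 clk=1 f=1 b=0
t18.Δ4 c=1 j=1 k=0 d=1 e=0 h=0 a=1 clk=1 f=1 b=0
t19.Δ0 c=1 j=1 k=0 d=1 e=0 h=0 a=1 clk=1 f=1 b=0
t19.Δ1 c=1 j=1 k=0 d=1 e=0 h=0 a=0 clk=0 f=1 b=0
t19.Δ2 c=0 j=1 k=0 d=1 e=0 h=0 a=0 clk=0 f=1 b=0
t19.Δ3 c=0 j=1 k=0 d=0 e=0 h=0 a=0 clk=0 f=1 b=0

4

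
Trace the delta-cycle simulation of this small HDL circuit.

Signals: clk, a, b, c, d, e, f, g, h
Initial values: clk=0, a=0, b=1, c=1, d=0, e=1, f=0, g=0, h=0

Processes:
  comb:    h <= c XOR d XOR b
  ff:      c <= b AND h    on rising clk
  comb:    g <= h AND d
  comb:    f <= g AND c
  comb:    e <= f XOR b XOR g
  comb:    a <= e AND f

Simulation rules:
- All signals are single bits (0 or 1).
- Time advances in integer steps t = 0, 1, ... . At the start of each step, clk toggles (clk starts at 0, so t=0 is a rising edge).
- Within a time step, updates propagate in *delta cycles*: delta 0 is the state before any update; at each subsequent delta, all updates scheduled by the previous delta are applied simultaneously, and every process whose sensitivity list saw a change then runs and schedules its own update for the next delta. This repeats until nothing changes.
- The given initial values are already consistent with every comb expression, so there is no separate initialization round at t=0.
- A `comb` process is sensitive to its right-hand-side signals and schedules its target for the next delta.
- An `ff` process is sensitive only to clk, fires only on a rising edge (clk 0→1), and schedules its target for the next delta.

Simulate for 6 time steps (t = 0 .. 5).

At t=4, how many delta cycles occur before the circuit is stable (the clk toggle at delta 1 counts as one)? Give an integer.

3

t=0 Δ0: c=1 d=0 e=1 g=0 h=0 a=0 b=1 clk=0 f=0
  Δ1: clk:0→1
  Δ2: c:1→0
  Δ3: h:0→1
  (3Δ to stable)
t=1 Δ0: c=0 d=0 e=1 g=0 h=1 a=0 b=1 clk=1 f=0
  Δ1: clk:1→0
  (1Δ to stable)
t=2 Δ0: c=0 d=0 e=1 g=0 h=1 a=0 b=1 clk=0 f=0
  Δ1: clk:0→1
  Δ2: c:0→1
  Δ3: h:1→0
  (3Δ to stable)
t=3 Δ0: c=1 d=0 e=1 g=0 h=0 a=0 b=1 clk=1 f=0
  Δ1: clk:1→0
  (1Δ to stable)
t=4 Δ0: c=1 d=0 e=1 g=0 h=0 a=0 b=1 clk=0 f=0
  Δ1: clk:0→1
  Δ2: c:1→0
  Δ3: h:0→1
  (3Δ to stable)
t=5 Δ0: c=0 d=0 e=1 g=0 h=1 a=0 b=1 clk=1 f=0
  Δ1: clk:1→0
  (1Δ to stable)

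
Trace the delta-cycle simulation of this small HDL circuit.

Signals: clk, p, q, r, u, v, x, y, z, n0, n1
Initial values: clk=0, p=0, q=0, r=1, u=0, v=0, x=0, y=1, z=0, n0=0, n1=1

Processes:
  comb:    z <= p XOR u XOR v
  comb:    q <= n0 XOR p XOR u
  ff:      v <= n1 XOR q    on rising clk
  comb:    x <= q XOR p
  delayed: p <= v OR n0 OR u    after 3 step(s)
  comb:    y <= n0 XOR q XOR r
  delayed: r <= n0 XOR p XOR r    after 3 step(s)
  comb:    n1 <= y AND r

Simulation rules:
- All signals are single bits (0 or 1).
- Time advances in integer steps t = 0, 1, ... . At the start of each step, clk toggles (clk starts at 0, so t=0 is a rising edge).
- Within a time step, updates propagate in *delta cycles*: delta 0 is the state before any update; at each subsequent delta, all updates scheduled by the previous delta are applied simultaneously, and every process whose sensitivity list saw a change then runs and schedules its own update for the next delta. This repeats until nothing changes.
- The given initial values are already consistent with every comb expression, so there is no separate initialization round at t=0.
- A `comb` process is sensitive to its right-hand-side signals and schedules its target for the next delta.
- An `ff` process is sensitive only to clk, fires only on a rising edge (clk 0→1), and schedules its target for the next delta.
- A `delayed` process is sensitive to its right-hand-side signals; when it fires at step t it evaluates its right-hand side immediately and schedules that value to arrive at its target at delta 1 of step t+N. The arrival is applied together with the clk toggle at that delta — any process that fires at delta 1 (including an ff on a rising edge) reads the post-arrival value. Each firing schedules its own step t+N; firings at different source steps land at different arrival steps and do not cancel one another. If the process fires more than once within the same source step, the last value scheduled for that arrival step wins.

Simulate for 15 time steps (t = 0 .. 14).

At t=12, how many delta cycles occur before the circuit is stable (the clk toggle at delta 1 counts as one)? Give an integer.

2

t0.Δ0 clk=0 r=1 n1=1 u=0 y=1 x=0 q=0 v=0 z=0 p=0 n0=0
t0.Δ1 clk=1 r=1 n1=1 u=0 y=1 x=0 q=0 v=0 z=0 p=0 n0=0
t0.Δ2 clk=1 r=1 n1=1 u=0 y=1 x=0 q=0 v=1 z=0 p=0 n0=0
t0.Δ3 clk=1 r=1 n1=1 u=0 y=1 x=0 q=0 v=1 z=1 p=0 n0=0
t1.Δ0 clk=1 r=1 n1=1 u=0 y=1 x=0 q=0 v=1 z=1 p=0 n0=0
t1.Δ1 clk=0 r=1 n1=1 u=0 y=1 x=0 q=0 v=1 z=1 p=0 n0=0
t2.Δ0 clk=0 r=1 n1=1 u=0 y=1 x=0 q=0 v=1 z=1 p=0 n0=0
t2.Δ1 clk=1 r=1 n1=1 u=0 y=1 x=0 q=0 v=1 z=1 p=0 n0=0
t3.Δ0 clk=1 r=1 n1=1 u=0 y=1 x=0 q=0 v=1 z=1 p=0 n0=0
t3.Δ1 clk=0 r=1 n1=1 u=0 y=1 x=0 q=0 v=1 z=1 p=1 n0=0
t3.Δ2 clk=0 r=1 n1=1 u=0 y=1 x=1 q=1 v=1 z=0 p=1 n0=0
t3.Δ3 clk=0 r=1 n1=1 u=0 y=0 x=0 q=1 v=1 z=0 p=1 n0=0
t3.Δ4 clk=0 r=1 n1=0 u=0 y=0 x=0 q=1 v=1 z=0 p=1 n0=0
t4.Δ0 clk=0 r=1 n1=0 u=0 y=0 x=0 q=1 v=1 z=0 p=1 n0=0
t4.Δ1 clk=1 r=1 n1=0 u=0 y=0 x=0 q=1 v=1 z=0 p=1 n0=0
t5.Δ0 clk=1 r=1 n1=0 u=0 y=0 x=0 q=1 v=1 z=0 p=1 n0=0
t5.Δ1 clk=0 r=1 n1=0 u=0 y=0 x=0 q=1 v=1 z=0 p=1 n0=0
t6.Δ0 clk=0 r=1 n1=0 u=0 y=0 x=0 q=1 v=1 z=0 p=1 n0=0
t6.Δ1 clk=1 r=0 n1=0 u=0 y=0 x=0 q=1 v=1 z=0 p=1 n0=0
t6.Δ2 clk=1 r=0 n1=0 u=0 y=1 x=0 q=1 v=1 z=0 p=1 n0=0
t7.Δ0 clk=1 r=0 n1=0 u=0 y=1 x=0 q=1 v=1 z=0 p=1 n0=0
t7.Δ1 clk=0 r=0 n1=0 u=0 y=1 x=0 q=1 v=1 z=0 p=1 n0=0
t8.Δ0 clk=0 r=0 n1=0 u=0 y=1 x=0 q=1 v=1 z=0 p=1 n0=0
t8.Δ1 clk=1 r=0 n1=0 u=0 y=1 x=0 q=1 v=1 z=0 p=1 n0=0
t9.Δ0 clk=1 r=0 n1=0 u=0 y=1 x=0 q=1 v=1 z=0 p=1 n0=0
t9.Δ1 clk=0 r=1 n1=0 u=0 y=1 x=0 q=1 v=1 z=0 p=1 n0=0
t9.Δ2 clk=0 r=1 n1=1 u=0 y=0 x=0 q=1 v=1 z=0 p=1 n0=0
t9.Δ3 clk=0 r=1 n1=0 u=0 y=0 x=0 q=1 v=1 z=0 p=1 n0=0
t10.Δ0 clk=0 r=1 n1=0 u=0 y=0 x=0 q=1 v=1 z=0 p=1 n0=0
t10.Δ1 clk=1 r=1 n1=0 u=0 y=0 x=0 q=1 v=1 z=0 p=1 n0=0
t11.Δ0 clk=1 r=1 n1=0 u=0 y=0 x=0 q=1 v=1 z=0 p=1 n0=0
t11.Δ1 clk=0 r=1 n1=0 u=0 y=0 x=0 q=1 v=1 z=0 p=1 n0=0
t12.Δ0 clk=0 r=1 n1=0 u=0 y=0 x=0 q=1 v=1 z=0 p=1 n0=0
t12.Δ1 clk=1 r=0 n1=0 u=0 y=0 x=0 q=1 v=1 z=0 p=1 n0=0
t12.Δ2 clk=1 r=0 n1=0 u=0 y=1 x=0 q=1 v=1 z=0 p=1 n0=0
t13.Δ0 clk=1 r=0 n1=0 u=0 y=1 x=0 q=1 v=1 z=0 p=1 n0=0
t13.Δ1 clk=0 r=0 n1=0 u=0 y=1 x=0 q=1 v=1 z=0 p=1 n0=0
t14.Δ0 clk=0 r=0 n1=0 u=0 y=1 x=0 q=1 v=1 z=0 p=1 n0=0
t14.Δ1 clk=1 r=0 n1=0 u=0 y=1 x=0 q=1 v=1 z=0 p=1 n0=0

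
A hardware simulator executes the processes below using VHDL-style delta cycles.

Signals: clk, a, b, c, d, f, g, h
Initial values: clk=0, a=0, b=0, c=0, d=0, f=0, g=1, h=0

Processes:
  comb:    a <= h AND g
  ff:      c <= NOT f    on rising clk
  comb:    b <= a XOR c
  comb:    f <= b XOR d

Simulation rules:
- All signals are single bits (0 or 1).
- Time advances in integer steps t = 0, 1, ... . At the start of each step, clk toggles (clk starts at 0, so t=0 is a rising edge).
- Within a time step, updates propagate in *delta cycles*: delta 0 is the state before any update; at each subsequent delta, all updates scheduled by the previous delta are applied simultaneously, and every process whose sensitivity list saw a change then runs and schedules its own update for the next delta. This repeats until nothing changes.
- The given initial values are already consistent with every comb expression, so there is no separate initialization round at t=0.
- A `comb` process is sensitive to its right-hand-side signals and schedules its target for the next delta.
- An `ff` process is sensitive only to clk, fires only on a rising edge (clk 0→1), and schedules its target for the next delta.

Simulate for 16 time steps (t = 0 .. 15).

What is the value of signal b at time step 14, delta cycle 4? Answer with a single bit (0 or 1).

0

t0.Δ0 b=0 c=0 f=0 a=0 g=1 h=0 d=0 clk=0
t0.Δ1 b=0 c=0 f=0 a=0 g=1 h=0 d=0 clk=1
t0.Δ2 b=0 c=1 f=0 a=0 g=1 h=0 d=0 clk=1
t0.Δ3 b=1 c=1 f=0 a=0 g=1 h=0 d=0 clk=1
t0.Δ4 b=1 c=1 f=1 a=0 g=1 h=0 d=0 clk=1
t1.Δ0 b=1 c=1 f=1 a=0 g=1 h=0 d=0 clk=1
t1.Δ1 b=1 c=1 f=1 a=0 g=1 h=0 d=0 clk=0
t2.Δ0 b=1 c=1 f=1 a=0 g=1 h=0 d=0 clk=0
t2.Δ1 b=1 c=1 f=1 a=0 g=1 h=0 d=0 clk=1
t2.Δ2 b=1 c=0 f=1 a=0 g=1 h=0 d=0 clk=1
t2.Δ3 b=0 c=0 f=1 a=0 g=1 h=0 d=0 clk=1
t2.Δ4 b=0 c=0 f=0 a=0 g=1 h=0 d=0 clk=1
t3.Δ0 b=0 c=0 f=0 a=0 g=1 h=0 d=0 clk=1
t3.Δ1 b=0 c=0 f=0 a=0 g=1 h=0 d=0 clk=0
t4.Δ0 b=0 c=0 f=0 a=0 g=1 h=0 d=0 clk=0
t4.Δ1 b=0 c=0 f=0 a=0 g=1 h=0 d=0 clk=1
t4.Δ2 b=0 c=1 f=0 a=0 g=1 h=0 d=0 clk=1
t4.Δ3 b=1 c=1 f=0 a=0 g=1 h=0 d=0 clk=1
t4.Δ4 b=1 c=1 f=1 a=0 g=1 h=0 d=0 clk=1
t5.Δ0 b=1 c=1 f=1 a=0 g=1 h=0 d=0 clk=1
t5.Δ1 b=1 c=1 f=1 a=0 g=1 h=0 d=0 clk=0
t6.Δ0 b=1 c=1 f=1 a=0 g=1 h=0 d=0 clk=0
t6.Δ1 b=1 c=1 f=1 a=0 g=1 h=0 d=0 clk=1
t6.Δ2 b=1 c=0 f=1 a=0 g=1 h=0 d=0 clk=1
t6.Δ3 b=0 c=0 f=1 a=0 g=1 h=0 d=0 clk=1
t6.Δ4 b=0 c=0 f=0 a=0 g=1 h=0 d=0 clk=1
t7.Δ0 b=0 c=0 f=0 a=0 g=1 h=0 d=0 clk=1
t7.Δ1 b=0 c=0 f=0 a=0 g=1 h=0 d=0 clk=0
t8.Δ0 b=0 c=0 f=0 a=0 g=1 h=0 d=0 clk=0
t8.Δ1 b=0 c=0 f=0 a=0 g=1 h=0 d=0 clk=1
t8.Δ2 b=0 c=1 f=0 a=0 g=1 h=0 d=0 clk=1
t8.Δ3 b=1 c=1 f=0 a=0 g=1 h=0 d=0 clk=1
t8.Δ4 b=1 c=1 f=1 a=0 g=1 h=0 d=0 clk=1
t9.Δ0 b=1 c=1 f=1 a=0 g=1 h=0 d=0 clk=1
t9.Δ1 b=1 c=1 f=1 a=0 g=1 h=0 d=0 clk=0
t10.Δ0 b=1 c=1 f=1 a=0 g=1 h=0 d=0 clk=0
t10.Δ1 b=1 c=1 f=1 a=0 g=1 h=0 d=0 clk=1
t10.Δ2 b=1 c=0 f=1 a=0 g=1 h=0 d=0 clk=1
t10.Δ3 b=0 c=0 f=1 a=0 g=1 h=0 d=0 clk=1
t10.Δ4 b=0 c=0 f=0 a=0 g=1 h=0 d=0 clk=1
t11.Δ0 b=0 c=0 f=0 a=0 g=1 h=0 d=0 clk=1
t11.Δ1 b=0 c=0 f=0 a=0 g=1 h=0 d=0 clk=0
t12.Δ0 b=0 c=0 f=0 a=0 g=1 h=0 d=0 clk=0
t12.Δ1 b=0 c=0 f=0 a=0 g=1 h=0 d=0 clk=1
t12.Δ2 b=0 c=1 f=0 a=0 g=1 h=0 d=0 clk=1
t12.Δ3 b=1 c=1 f=0 a=0 g=1 h=0 d=0 clk=1
t12.Δ4 b=1 c=1 f=1 a=0 g=1 h=0 d=0 clk=1
t13.Δ0 b=1 c=1 f=1 a=0 g=1 h=0 d=0 clk=1
t13.Δ1 b=1 c=1 f=1 a=0 g=1 h=0 d=0 clk=0
t14.Δ0 b=1 c=1 f=1 a=0 g=1 h=0 d=0 clk=0
t14.Δ1 b=1 c=1 f=1 a=0 g=1 h=0 d=0 clk=1
t14.Δ2 b=1 c=0 f=1 a=0 g=1 h=0 d=0 clk=1
t14.Δ3 b=0 c=0 f=1 a=0 g=1 h=0 d=0 clk=1
t14.Δ4 b=0 c=0 f=0 a=0 g=1 h=0 d=0 clk=1
t15.Δ0 b=0 c=0 f=0 a=0 g=1 h=0 d=0 clk=1
t15.Δ1 b=0 c=0 f=0 a=0 g=1 h=0 d=0 clk=0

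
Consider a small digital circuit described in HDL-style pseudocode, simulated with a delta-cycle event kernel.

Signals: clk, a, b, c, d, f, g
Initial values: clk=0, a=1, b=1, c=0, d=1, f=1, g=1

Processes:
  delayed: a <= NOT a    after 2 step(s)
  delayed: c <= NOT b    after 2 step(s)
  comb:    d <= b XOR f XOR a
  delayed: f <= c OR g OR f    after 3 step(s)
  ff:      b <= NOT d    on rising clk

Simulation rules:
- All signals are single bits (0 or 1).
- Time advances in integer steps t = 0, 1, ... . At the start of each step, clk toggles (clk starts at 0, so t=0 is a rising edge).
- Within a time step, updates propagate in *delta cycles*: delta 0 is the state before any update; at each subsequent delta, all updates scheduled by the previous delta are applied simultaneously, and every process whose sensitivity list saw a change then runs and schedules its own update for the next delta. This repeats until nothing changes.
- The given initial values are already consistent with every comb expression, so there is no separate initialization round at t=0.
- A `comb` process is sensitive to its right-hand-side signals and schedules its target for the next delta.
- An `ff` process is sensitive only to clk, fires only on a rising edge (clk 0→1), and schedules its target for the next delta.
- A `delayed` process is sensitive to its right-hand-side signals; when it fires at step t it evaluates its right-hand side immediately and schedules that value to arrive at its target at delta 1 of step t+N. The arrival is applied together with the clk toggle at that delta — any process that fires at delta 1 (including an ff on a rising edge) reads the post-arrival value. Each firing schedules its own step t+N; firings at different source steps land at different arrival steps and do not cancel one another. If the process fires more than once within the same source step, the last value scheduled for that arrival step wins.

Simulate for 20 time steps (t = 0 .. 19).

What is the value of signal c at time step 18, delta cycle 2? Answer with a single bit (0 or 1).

1

t=0 Δ0: clk=0 c=0 d=1 f=1 b=1 a=1 g=1
  Δ1: clk:0→1
  Δ2: b:1→0
  Δ3: d:1→0
  (3Δ to stable)
t=1 Δ0: clk=1 c=0 d=0 f=1 b=0 a=1 g=1
  Δ1: clk:1→0
  (1Δ to stable)
t=2 Δ0: clk=0 c=0 d=0 f=1 b=0 a=1 g=1
  Δ1: clk:0→1, c:0→1
  Δ2: b:0→1
  Δ3: d:0→1
  (3Δ to stable)
t=3 Δ0: clk=1 c=1 d=1 f=1 b=1 a=1 g=1
  Δ1: clk:1→0
  (1Δ to stable)
t=4 Δ0: clk=0 c=1 d=1 f=1 b=1 a=1 g=1
  Δ1: clk:0→1, c:1→0
  Δ2: b:1→0
  Δ3: d:1→0
  (3Δ to stable)
t=5 Δ0: clk=1 c=0 d=0 f=1 b=0 a=1 g=1
  Δ1: clk:1→0
  (1Δ to stable)
t=6 Δ0: clk=0 c=0 d=0 f=1 b=0 a=1 g=1
  Δ1: clk:0→1, c:0→1
  Δ2: b:0→1
  Δ3: d:0→1
  (3Δ to stable)
t=7 Δ0: clk=1 c=1 d=1 f=1 b=1 a=1 g=1
  Δ1: clk:1→0
  (1Δ to stable)
t=8 Δ0: clk=0 c=1 d=1 f=1 b=1 a=1 g=1
  Δ1: clk:0→1, c:1→0
  Δ2: b:1→0
  Δ3: d:1→0
  (3Δ to stable)
t=9 Δ0: clk=1 c=0 d=0 f=1 b=0 a=1 g=1
  Δ1: clk:1→0
  (1Δ to stable)
t=10 Δ0: clk=0 c=0 d=0 f=1 b=0 a=1 g=1
  Δ1: clk:0→1, c:0→1
  Δ2: b:0→1
  Δ3: d:0→1
  (3Δ to stable)
t=11 Δ0: clk=1 c=1 d=1 f=1 b=1 a=1 g=1
  Δ1: clk:1→0
  (1Δ to stable)
t=12 Δ0: clk=0 c=1 d=1 f=1 b=1 a=1 g=1
  Δ1: clk:0→1, c:1→0
  Δ2: b:1→0
  Δ3: d:1→0
  (3Δ to stable)
t=13 Δ0: clk=1 c=0 d=0 f=1 b=0 a=1 g=1
  Δ1: clk:1→0
  (1Δ to stable)
t=14 Δ0: clk=0 c=0 d=0 f=1 b=0 a=1 g=1
  Δ1: clk:0→1, c:0→1
  Δ2: b:0→1
  Δ3: d:0→1
  (3Δ to stable)
t=15 Δ0: clk=1 c=1 d=1 f=1 b=1 a=1 g=1
  Δ1: clk:1→0
  (1Δ to stable)
t=16 Δ0: clk=0 c=1 d=1 f=1 b=1 a=1 g=1
  Δ1: clk:0→1, c:1→0
  Δ2: b:1→0
  Δ3: d:1→0
  (3Δ to stable)
t=17 Δ0: clk=1 c=0 d=0 f=1 b=0 a=1 g=1
  Δ1: clk:1→0
  (1Δ to stable)
t=18 Δ0: clk=0 c=0 d=0 f=1 b=0 a=1 g=1
  Δ1: clk:0→1, c:0→1
  Δ2: b:0→1
  Δ3: d:0→1
  (3Δ to stable)
t=19 Δ0: clk=1 c=1 d=1 f=1 b=1 a=1 g=1
  Δ1: clk:1→0
  (1Δ to stable)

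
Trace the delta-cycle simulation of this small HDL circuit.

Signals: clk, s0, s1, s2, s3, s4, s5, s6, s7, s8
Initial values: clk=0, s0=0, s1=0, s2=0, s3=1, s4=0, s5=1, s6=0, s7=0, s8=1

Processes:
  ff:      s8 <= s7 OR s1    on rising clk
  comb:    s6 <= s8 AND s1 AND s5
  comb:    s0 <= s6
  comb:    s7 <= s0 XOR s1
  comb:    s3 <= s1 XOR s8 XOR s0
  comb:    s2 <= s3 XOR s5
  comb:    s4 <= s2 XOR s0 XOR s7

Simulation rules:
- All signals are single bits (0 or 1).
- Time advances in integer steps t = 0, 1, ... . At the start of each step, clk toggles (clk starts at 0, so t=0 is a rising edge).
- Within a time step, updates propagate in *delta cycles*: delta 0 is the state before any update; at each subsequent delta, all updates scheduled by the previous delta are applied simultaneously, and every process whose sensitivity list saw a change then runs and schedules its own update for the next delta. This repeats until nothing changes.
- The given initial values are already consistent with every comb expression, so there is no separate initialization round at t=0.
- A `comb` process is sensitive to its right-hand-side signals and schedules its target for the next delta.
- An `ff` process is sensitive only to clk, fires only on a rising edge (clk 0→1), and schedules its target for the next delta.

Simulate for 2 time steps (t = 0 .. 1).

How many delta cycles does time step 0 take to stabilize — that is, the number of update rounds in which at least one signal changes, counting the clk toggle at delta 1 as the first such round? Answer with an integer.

5

t0.Δ0 s2=0 s4=0 clk=0 s6=0 s0=0 s8=1 s1=0 s7=0 s3=1 s5=1
t0.Δ1 s2=0 s4=0 clk=1 s6=0 s0=0 s8=1 s1=0 s7=0 s3=1 s5=1
t0.Δ2 s2=0 s4=0 clk=1 s6=0 s0=0 s8=0 s1=0 s7=0 s3=1 s5=1
t0.Δ3 s2=0 s4=0 clk=1 s6=0 s0=0 s8=0 s1=0 s7=0 s3=0 s5=1
t0.Δ4 s2=1 s4=0 clk=1 s6=0 s0=0 s8=0 s1=0 s7=0 s3=0 s5=1
t0.Δ5 s2=1 s4=1 clk=1 s6=0 s0=0 s8=0 s1=0 s7=0 s3=0 s5=1
t1.Δ0 s2=1 s4=1 clk=1 s6=0 s0=0 s8=0 s1=0 s7=0 s3=0 s5=1
t1.Δ1 s2=1 s4=1 clk=0 s6=0 s0=0 s8=0 s1=0 s7=0 s3=0 s5=1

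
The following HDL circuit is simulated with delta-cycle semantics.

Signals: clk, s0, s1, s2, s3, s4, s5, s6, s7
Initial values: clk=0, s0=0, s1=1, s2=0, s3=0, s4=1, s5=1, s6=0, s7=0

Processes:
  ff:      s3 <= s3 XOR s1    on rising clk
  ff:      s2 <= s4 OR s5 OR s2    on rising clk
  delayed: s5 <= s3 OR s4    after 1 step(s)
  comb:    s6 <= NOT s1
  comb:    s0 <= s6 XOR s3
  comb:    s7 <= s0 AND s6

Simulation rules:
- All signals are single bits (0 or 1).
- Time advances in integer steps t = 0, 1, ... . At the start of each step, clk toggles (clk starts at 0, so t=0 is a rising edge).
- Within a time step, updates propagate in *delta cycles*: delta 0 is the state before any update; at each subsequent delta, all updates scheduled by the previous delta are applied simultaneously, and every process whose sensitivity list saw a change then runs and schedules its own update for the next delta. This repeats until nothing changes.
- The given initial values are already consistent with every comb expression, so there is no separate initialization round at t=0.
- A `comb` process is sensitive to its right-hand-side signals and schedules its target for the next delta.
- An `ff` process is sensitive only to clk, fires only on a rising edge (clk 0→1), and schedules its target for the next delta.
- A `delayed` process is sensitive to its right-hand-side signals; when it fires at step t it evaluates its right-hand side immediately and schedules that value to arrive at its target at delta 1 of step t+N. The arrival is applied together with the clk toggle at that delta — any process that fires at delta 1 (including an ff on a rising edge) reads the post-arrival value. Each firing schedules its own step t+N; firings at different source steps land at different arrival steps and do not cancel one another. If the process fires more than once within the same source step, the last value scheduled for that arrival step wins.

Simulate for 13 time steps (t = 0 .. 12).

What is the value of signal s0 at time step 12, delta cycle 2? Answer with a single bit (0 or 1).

[bits: s2,s6,s5,s0,s3,clk,s1,s4,s7]
t=0: Δ0=001000110 Δ1=001001110 Δ2=101011110 Δ3=101111110 | 3Δ
t=1: Δ0=101111110 Δ1=101110110 | 1Δ
t=2: Δ0=101110110 Δ1=101111110 Δ2=101101110 Δ3=101001110 | 3Δ
t=3: Δ0=101001110 Δ1=101000110 | 1Δ
t=4: Δ0=101000110 Δ1=101001110 Δ2=101011110 Δ3=101111110 | 3Δ
t=5: Δ0=101111110 Δ1=101110110 | 1Δ
t=6: Δ0=101110110 Δ1=101111110 Δ2=101101110 Δ3=101001110 | 3Δ
t=7: Δ0=101001110 Δ1=101000110 | 1Δ
t=8: Δ0=101000110 Δ1=101001110 Δ2=101011110 Δ3=101111110 | 3Δ
t=9: Δ0=101111110 Δ1=101110110 | 1Δ
t=10: Δ0=101110110 Δ1=101111110 Δ2=101101110 Δ3=101001110 | 3Δ
t=11: Δ0=101001110 Δ1=101000110 | 1Δ
t=12: Δ0=101000110 Δ1=101001110 Δ2=101011110 Δ3=101111110 | 3Δ

0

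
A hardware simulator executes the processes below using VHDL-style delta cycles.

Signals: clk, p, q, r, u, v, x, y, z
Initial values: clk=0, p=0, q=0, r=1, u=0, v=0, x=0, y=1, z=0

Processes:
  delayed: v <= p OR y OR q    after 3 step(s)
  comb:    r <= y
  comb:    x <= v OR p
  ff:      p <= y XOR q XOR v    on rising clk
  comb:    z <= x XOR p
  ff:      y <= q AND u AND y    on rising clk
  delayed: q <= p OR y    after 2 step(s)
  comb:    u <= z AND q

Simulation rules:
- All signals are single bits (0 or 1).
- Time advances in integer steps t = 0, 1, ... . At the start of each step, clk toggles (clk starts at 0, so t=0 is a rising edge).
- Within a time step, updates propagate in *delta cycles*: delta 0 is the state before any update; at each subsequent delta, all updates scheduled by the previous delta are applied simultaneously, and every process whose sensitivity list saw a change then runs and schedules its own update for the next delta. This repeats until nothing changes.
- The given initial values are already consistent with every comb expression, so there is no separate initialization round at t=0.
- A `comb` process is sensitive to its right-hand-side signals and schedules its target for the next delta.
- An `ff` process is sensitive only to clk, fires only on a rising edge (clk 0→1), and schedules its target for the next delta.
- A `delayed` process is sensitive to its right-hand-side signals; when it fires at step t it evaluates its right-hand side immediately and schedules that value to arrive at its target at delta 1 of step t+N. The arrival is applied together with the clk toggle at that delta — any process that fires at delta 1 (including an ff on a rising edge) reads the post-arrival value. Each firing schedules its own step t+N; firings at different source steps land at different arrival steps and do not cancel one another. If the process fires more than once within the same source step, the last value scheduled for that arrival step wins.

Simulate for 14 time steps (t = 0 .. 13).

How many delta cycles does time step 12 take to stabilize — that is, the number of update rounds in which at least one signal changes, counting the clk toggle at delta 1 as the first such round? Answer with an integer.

4

t0.Δ0 r=1 v=0 q=0 p=0 y=1 u=0 x=0 clk=0 z=0
t0.Δ1 r=1 v=0 q=0 p=0 y=1 u=0 x=0 clk=1 z=0
t0.Δ2 r=1 v=0 q=0 p=1 y=0 u=0 x=0 clk=1 z=0
t0.Δ3 r=0 v=0 q=0 p=1 y=0 u=0 x=1 clk=1 z=1
t0.Δ4 r=0 v=0 q=0 p=1 y=0 u=0 x=1 clk=1 z=0
t1.Δ0 r=0 v=0 q=0 p=1 y=0 u=0 x=1 clk=1 z=0
t1.Δ1 r=0 v=0 q=0 p=1 y=0 u=0 x=1 clk=0 z=0
t2.Δ0 r=0 v=0 q=0 p=1 y=0 u=0 x=1 clk=0 z=0
t2.Δ1 r=0 v=0 q=1 p=1 y=0 u=0 x=1 clk=1 z=0
t3.Δ0 r=0 v=0 q=1 p=1 y=0 u=0 x=1 clk=1 z=0
t3.Δ1 r=0 v=1 q=1 p=1 y=0 u=0 x=1 clk=0 z=0
t4.Δ0 r=0 v=1 q=1 p=1 y=0 u=0 x=1 clk=0 z=0
t4.Δ1 r=0 v=1 q=1 p=1 y=0 u=0 x=1 clk=1 z=0
t4.Δ2 r=0 v=1 q=1 p=0 y=0 u=0 x=1 clk=1 z=0
t4.Δ3 r=0 v=1 q=1 p=0 y=0 u=0 x=1 clk=1 z=1
t4.Δ4 r=0 v=1 q=1 p=0 y=0 u=1 x=1 clk=1 z=1
t5.Δ0 r=0 v=1 q=1 p=0 y=0 u=1 x=1 clk=1 z=1
t5.Δ1 r=0 v=1 q=1 p=0 y=0 u=1 x=1 clk=0 z=1
t6.Δ0 r=0 v=1 q=1 p=0 y=0 u=1 x=1 clk=0 z=1
t6.Δ1 r=0 v=1 q=0 p=0 y=0 u=1 x=1 clk=1 z=1
t6.Δ2 r=0 v=1 q=0 p=1 y=0 u=0 x=1 clk=1 z=1
t6.Δ3 r=0 v=1 q=0 p=1 y=0 u=0 x=1 clk=1 z=0
t7.Δ0 r=0 v=1 q=0 p=1 y=0 u=0 x=1 clk=1 z=0
t7.Δ1 r=0 v=1 q=0 p=1 y=0 u=0 x=1 clk=0 z=0
t8.Δ0 r=0 v=1 q=0 p=1 y=0 u=0 x=1 clk=0 z=0
t8.Δ1 r=0 v=1 q=1 p=1 y=0 u=0 x=1 clk=1 z=0
t8.Δ2 r=0 v=1 q=1 p=0 y=0 u=0 x=1 clk=1 z=0
t8.Δ3 r=0 v=1 q=1 p=0 y=0 u=0 x=1 clk=1 z=1
t8.Δ4 r=0 v=1 q=1 p=0 y=0 u=1 x=1 clk=1 z=1
t9.Δ0 r=0 v=1 q=1 p=0 y=0 u=1 x=1 clk=1 z=1
t9.Δ1 r=0 v=1 q=1 p=0 y=0 u=1 x=1 clk=0 z=1
t10.Δ0 r=0 v=1 q=1 p=0 y=0 u=1 x=1 clk=0 z=1
t10.Δ1 r=0 v=1 q=0 p=0 y=0 u=1 x=1 clk=1 z=1
t10.Δ2 r=0 v=1 q=0 p=1 y=0 u=0 x=1 clk=1 z=1
t10.Δ3 r=0 v=1 q=0 p=1 y=0 u=0 x=1 clk=1 z=0
t11.Δ0 r=0 v=1 q=0 p=1 y=0 u=0 x=1 clk=1 z=0
t11.Δ1 r=0 v=1 q=0 p=1 y=0 u=0 x=1 clk=0 z=0
t12.Δ0 r=0 v=1 q=0 p=1 y=0 u=0 x=1 clk=0 z=0
t12.Δ1 r=0 v=1 q=1 p=1 y=0 u=0 x=1 clk=1 z=0
t12.Δ2 r=0 v=1 q=1 p=0 y=0 u=0 x=1 clk=1 z=0
t12.Δ3 r=0 v=1 q=1 p=0 y=0 u=0 x=1 clk=1 z=1
t12.Δ4 r=0 v=1 q=1 p=0 y=0 u=1 x=1 clk=1 z=1
t13.Δ0 r=0 v=1 q=1 p=0 y=0 u=1 x=1 clk=1 z=1
t13.Δ1 r=0 v=1 q=1 p=0 y=0 u=1 x=1 clk=0 z=1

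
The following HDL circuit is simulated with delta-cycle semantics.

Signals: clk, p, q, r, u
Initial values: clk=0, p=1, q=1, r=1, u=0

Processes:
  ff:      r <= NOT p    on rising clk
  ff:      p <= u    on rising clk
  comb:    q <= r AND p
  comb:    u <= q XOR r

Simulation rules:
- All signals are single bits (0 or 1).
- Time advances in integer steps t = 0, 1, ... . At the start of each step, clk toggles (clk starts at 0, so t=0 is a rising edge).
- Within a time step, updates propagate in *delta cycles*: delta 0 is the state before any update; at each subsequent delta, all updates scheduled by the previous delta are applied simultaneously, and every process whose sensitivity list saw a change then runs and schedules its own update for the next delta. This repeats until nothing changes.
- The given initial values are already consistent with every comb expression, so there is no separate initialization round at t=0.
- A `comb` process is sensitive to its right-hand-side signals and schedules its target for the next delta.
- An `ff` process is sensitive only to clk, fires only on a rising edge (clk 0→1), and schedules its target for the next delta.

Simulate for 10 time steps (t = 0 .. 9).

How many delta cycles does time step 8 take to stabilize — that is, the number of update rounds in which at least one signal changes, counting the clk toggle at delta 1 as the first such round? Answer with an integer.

3

t0.Δ0 r=1 p=1 u=0 clk=0 q=1
t0.Δ1 r=1 p=1 u=0 clk=1 q=1
t0.Δ2 r=0 p=0 u=0 clk=1 q=1
t0.Δ3 r=0 p=0 u=1 clk=1 q=0
t0.Δ4 r=0 p=0 u=0 clk=1 q=0
t1.Δ0 r=0 p=0 u=0 clk=1 q=0
t1.Δ1 r=0 p=0 u=0 clk=0 q=0
t2.Δ0 r=0 p=0 u=0 clk=0 q=0
t2.Δ1 r=0 p=0 u=0 clk=1 q=0
t2.Δ2 r=1 p=0 u=0 clk=1 q=0
t2.Δ3 r=1 p=0 u=1 clk=1 q=0
t3.Δ0 r=1 p=0 u=1 clk=1 q=0
t3.Δ1 r=1 p=0 u=1 clk=0 q=0
t4.Δ0 r=1 p=0 u=1 clk=0 q=0
t4.Δ1 r=1 p=0 u=1 clk=1 q=0
t4.Δ2 r=1 p=1 u=1 clk=1 q=0
t4.Δ3 r=1 p=1 u=1 clk=1 q=1
t4.Δ4 r=1 p=1 u=0 clk=1 q=1
t5.Δ0 r=1 p=1 u=0 clk=1 q=1
t5.Δ1 r=1 p=1 u=0 clk=0 q=1
t6.Δ0 r=1 p=1 u=0 clk=0 q=1
t6.Δ1 r=1 p=1 u=0 clk=1 q=1
t6.Δ2 r=0 p=0 u=0 clk=1 q=1
t6.Δ3 r=0 p=0 u=1 clk=1 q=0
t6.Δ4 r=0 p=0 u=0 clk=1 q=0
t7.Δ0 r=0 p=0 u=0 clk=1 q=0
t7.Δ1 r=0 p=0 u=0 clk=0 q=0
t8.Δ0 r=0 p=0 u=0 clk=0 q=0
t8.Δ1 r=0 p=0 u=0 clk=1 q=0
t8.Δ2 r=1 p=0 u=0 clk=1 q=0
t8.Δ3 r=1 p=0 u=1 clk=1 q=0
t9.Δ0 r=1 p=0 u=1 clk=1 q=0
t9.Δ1 r=1 p=0 u=1 clk=0 q=0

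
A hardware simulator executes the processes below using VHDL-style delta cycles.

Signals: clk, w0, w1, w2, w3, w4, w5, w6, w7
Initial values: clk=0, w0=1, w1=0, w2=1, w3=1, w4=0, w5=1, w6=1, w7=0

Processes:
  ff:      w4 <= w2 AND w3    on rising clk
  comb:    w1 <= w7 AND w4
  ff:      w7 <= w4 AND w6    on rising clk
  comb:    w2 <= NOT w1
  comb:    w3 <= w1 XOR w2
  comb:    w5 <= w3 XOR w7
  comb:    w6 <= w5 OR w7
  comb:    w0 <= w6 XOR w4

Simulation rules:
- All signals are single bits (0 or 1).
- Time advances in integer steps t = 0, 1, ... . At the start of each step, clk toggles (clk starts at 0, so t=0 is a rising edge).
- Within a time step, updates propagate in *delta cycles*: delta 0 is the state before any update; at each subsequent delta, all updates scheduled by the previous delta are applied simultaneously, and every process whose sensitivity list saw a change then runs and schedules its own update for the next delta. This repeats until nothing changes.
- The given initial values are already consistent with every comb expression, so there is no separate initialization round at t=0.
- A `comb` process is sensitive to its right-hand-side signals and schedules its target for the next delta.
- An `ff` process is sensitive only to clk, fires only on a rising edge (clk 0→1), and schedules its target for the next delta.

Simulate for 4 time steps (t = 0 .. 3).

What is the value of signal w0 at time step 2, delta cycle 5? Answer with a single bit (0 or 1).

0

t0.Δ0 clk=0 w2=1 w3=1 w6=1 w7=0 w5=1 w0=1 w4=0 w1=0
t0.Δ1 clk=1 w2=1 w3=1 w6=1 w7=0 w5=1 w0=1 w4=0 w1=0
t0.Δ2 clk=1 w2=1 w3=1 w6=1 w7=0 w5=1 w0=1 w4=1 w1=0
t0.Δ3 clk=1 w2=1 w3=1 w6=1 w7=0 w5=1 w0=0 w4=1 w1=0
t1.Δ0 clk=1 w2=1 w3=1 w6=1 w7=0 w5=1 w0=0 w4=1 w1=0
t1.Δ1 clk=0 w2=1 w3=1 w6=1 w7=0 w5=1 w0=0 w4=1 w1=0
t2.Δ0 clk=0 w2=1 w3=1 w6=1 w7=0 w5=1 w0=0 w4=1 w1=0
t2.Δ1 clk=1 w2=1 w3=1 w6=1 w7=0 w5=1 w0=0 w4=1 w1=0
t2.Δ2 clk=1 w2=1 w3=1 w6=1 w7=1 w5=1 w0=0 w4=1 w1=0
t2.Δ3 clk=1 w2=1 w3=1 w6=1 w7=1 w5=0 w0=0 w4=1 w1=1
t2.Δ4 clk=1 w2=0 w3=0 w6=1 w7=1 w5=0 w0=0 w4=1 w1=1
t2.Δ5 clk=1 w2=0 w3=1 w6=1 w7=1 w5=1 w0=0 w4=1 w1=1
t2.Δ6 clk=1 w2=0 w3=1 w6=1 w7=1 w5=0 w0=0 w4=1 w1=1
t3.Δ0 clk=1 w2=0 w3=1 w6=1 w7=1 w5=0 w0=0 w4=1 w1=1
t3.Δ1 clk=0 w2=0 w3=1 w6=1 w7=1 w5=0 w0=0 w4=1 w1=1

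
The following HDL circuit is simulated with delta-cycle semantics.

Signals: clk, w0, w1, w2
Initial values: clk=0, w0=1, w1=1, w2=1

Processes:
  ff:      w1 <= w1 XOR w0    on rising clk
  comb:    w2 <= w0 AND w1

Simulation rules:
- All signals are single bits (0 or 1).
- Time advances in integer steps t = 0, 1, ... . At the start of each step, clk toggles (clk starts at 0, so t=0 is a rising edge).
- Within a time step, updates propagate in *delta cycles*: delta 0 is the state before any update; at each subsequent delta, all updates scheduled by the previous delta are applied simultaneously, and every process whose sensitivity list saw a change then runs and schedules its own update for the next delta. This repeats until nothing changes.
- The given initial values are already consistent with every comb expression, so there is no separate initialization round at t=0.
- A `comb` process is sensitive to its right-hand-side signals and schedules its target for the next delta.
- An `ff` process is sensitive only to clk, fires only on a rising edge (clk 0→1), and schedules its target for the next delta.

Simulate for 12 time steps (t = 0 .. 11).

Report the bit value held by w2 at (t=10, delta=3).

1

t0.Δ0 w2=1 w0=1 w1=1 clk=0
t0.Δ1 w2=1 w0=1 w1=1 clk=1
t0.Δ2 w2=1 w0=1 w1=0 clk=1
t0.Δ3 w2=0 w0=1 w1=0 clk=1
t1.Δ0 w2=0 w0=1 w1=0 clk=1
t1.Δ1 w2=0 w0=1 w1=0 clk=0
t2.Δ0 w2=0 w0=1 w1=0 clk=0
t2.Δ1 w2=0 w0=1 w1=0 clk=1
t2.Δ2 w2=0 w0=1 w1=1 clk=1
t2.Δ3 w2=1 w0=1 w1=1 clk=1
t3.Δ0 w2=1 w0=1 w1=1 clk=1
t3.Δ1 w2=1 w0=1 w1=1 clk=0
t4.Δ0 w2=1 w0=1 w1=1 clk=0
t4.Δ1 w2=1 w0=1 w1=1 clk=1
t4.Δ2 w2=1 w0=1 w1=0 clk=1
t4.Δ3 w2=0 w0=1 w1=0 clk=1
t5.Δ0 w2=0 w0=1 w1=0 clk=1
t5.Δ1 w2=0 w0=1 w1=0 clk=0
t6.Δ0 w2=0 w0=1 w1=0 clk=0
t6.Δ1 w2=0 w0=1 w1=0 clk=1
t6.Δ2 w2=0 w0=1 w1=1 clk=1
t6.Δ3 w2=1 w0=1 w1=1 clk=1
t7.Δ0 w2=1 w0=1 w1=1 clk=1
t7.Δ1 w2=1 w0=1 w1=1 clk=0
t8.Δ0 w2=1 w0=1 w1=1 clk=0
t8.Δ1 w2=1 w0=1 w1=1 clk=1
t8.Δ2 w2=1 w0=1 w1=0 clk=1
t8.Δ3 w2=0 w0=1 w1=0 clk=1
t9.Δ0 w2=0 w0=1 w1=0 clk=1
t9.Δ1 w2=0 w0=1 w1=0 clk=0
t10.Δ0 w2=0 w0=1 w1=0 clk=0
t10.Δ1 w2=0 w0=1 w1=0 clk=1
t10.Δ2 w2=0 w0=1 w1=1 clk=1
t10.Δ3 w2=1 w0=1 w1=1 clk=1
t11.Δ0 w2=1 w0=1 w1=1 clk=1
t11.Δ1 w2=1 w0=1 w1=1 clk=0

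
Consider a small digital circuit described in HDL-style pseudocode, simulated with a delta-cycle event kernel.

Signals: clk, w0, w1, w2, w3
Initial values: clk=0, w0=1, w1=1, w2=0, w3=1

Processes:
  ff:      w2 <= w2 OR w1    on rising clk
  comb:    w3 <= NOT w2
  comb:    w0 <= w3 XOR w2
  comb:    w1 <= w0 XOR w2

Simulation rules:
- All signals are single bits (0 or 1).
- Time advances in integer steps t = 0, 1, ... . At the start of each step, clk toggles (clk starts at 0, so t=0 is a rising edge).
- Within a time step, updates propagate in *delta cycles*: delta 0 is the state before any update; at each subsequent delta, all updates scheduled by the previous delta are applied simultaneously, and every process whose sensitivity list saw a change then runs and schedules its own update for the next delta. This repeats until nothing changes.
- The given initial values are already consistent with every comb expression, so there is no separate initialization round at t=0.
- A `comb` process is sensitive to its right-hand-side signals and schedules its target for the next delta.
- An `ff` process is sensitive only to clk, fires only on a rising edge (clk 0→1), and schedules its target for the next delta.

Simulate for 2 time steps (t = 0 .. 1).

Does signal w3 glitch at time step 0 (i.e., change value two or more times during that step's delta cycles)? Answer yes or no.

[bits: w1,w3,clk,w2,w0]
t=0: Δ0=11001 Δ1=11101 Δ2=11111 Δ3=00110 Δ4=10111 Δ5=00111 | 5Δ
t=1: Δ0=00111 Δ1=00011 | 1Δ

no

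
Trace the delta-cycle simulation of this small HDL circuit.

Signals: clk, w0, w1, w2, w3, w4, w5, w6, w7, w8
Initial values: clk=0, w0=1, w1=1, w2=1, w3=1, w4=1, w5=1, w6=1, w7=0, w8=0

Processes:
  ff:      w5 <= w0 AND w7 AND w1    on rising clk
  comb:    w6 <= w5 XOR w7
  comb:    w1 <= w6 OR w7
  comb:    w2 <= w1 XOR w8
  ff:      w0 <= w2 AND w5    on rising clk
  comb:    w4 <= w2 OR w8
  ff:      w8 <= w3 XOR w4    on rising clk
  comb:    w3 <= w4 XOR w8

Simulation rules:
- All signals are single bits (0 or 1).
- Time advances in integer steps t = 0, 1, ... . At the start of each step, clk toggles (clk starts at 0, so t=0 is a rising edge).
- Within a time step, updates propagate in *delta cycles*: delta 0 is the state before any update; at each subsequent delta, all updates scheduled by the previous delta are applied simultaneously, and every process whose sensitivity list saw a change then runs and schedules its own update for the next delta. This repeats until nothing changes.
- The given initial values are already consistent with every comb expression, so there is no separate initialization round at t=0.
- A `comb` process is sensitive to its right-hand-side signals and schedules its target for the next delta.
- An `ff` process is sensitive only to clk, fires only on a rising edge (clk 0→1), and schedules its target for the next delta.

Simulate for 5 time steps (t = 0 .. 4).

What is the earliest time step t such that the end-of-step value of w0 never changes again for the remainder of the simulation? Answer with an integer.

2

t=0 Δ0: w1=1 w3=1 w4=1 w2=1 w8=0 clk=0 w6=1 w5=1 w0=1 w7=0
  Δ1: clk:0→1
  Δ2: w5:1→0
  Δ3: w6:1→0
  Δ4: w1:1→0
  Δ5: w2:1→0
  Δ6: w4:1→0
  Δ7: w3:1→0
  (7Δ to stable)
t=1 Δ0: w1=0 w3=0 w4=0 w2=0 w8=0 clk=1 w6=0 w5=0 w0=1 w7=0
  Δ1: clk:1→0
  (1Δ to stable)
t=2 Δ0: w1=0 w3=0 w4=0 w2=0 w8=0 clk=0 w6=0 w5=0 w0=1 w7=0
  Δ1: clk:0→1
  Δ2: w0:1→0
  (2Δ to stable)
t=3 Δ0: w1=0 w3=0 w4=0 w2=0 w8=0 clk=1 w6=0 w5=0 w0=0 w7=0
  Δ1: clk:1→0
  (1Δ to stable)
t=4 Δ0: w1=0 w3=0 w4=0 w2=0 w8=0 clk=0 w6=0 w5=0 w0=0 w7=0
  Δ1: clk:0→1
  (1Δ to stable)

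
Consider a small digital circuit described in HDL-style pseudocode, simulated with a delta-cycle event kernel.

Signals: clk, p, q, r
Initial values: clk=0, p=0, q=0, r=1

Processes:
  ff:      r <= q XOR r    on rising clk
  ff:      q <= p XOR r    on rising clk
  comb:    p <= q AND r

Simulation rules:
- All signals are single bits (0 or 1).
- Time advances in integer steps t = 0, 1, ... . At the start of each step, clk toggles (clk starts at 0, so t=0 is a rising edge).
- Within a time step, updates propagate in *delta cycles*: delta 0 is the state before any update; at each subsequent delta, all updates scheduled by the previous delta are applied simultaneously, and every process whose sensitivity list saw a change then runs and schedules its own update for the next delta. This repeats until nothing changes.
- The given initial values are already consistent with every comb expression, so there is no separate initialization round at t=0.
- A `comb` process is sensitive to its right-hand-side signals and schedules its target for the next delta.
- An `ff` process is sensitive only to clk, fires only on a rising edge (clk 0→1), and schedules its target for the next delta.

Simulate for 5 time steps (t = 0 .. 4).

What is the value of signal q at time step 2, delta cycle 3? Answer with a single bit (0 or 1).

0

t0.Δ0 p=0 clk=0 r=1 q=0
t0.Δ1 p=0 clk=1 r=1 q=0
t0.Δ2 p=0 clk=1 r=1 q=1
t0.Δ3 p=1 clk=1 r=1 q=1
t1.Δ0 p=1 clk=1 r=1 q=1
t1.Δ1 p=1 clk=0 r=1 q=1
t2.Δ0 p=1 clk=0 r=1 q=1
t2.Δ1 p=1 clk=1 r=1 q=1
t2.Δ2 p=1 clk=1 r=0 q=0
t2.Δ3 p=0 clk=1 r=0 q=0
t3.Δ0 p=0 clk=1 r=0 q=0
t3.Δ1 p=0 clk=0 r=0 q=0
t4.Δ0 p=0 clk=0 r=0 q=0
t4.Δ1 p=0 clk=1 r=0 q=0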